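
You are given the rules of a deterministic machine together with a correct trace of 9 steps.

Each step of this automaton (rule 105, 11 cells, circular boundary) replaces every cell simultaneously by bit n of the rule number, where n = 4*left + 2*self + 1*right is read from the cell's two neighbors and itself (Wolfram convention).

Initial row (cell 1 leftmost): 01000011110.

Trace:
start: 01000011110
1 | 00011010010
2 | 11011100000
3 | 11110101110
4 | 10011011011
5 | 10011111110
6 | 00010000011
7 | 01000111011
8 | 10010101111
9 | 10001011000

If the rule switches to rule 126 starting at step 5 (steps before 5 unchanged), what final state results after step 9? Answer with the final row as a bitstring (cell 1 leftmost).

00110011000

(re-executing steps 5..9 under rule 126; state before step 5: 10011011011)
5 | 11111111110
6 | 10000000011
7 | 11000000110
8 | 11100001111
9 | 00110011000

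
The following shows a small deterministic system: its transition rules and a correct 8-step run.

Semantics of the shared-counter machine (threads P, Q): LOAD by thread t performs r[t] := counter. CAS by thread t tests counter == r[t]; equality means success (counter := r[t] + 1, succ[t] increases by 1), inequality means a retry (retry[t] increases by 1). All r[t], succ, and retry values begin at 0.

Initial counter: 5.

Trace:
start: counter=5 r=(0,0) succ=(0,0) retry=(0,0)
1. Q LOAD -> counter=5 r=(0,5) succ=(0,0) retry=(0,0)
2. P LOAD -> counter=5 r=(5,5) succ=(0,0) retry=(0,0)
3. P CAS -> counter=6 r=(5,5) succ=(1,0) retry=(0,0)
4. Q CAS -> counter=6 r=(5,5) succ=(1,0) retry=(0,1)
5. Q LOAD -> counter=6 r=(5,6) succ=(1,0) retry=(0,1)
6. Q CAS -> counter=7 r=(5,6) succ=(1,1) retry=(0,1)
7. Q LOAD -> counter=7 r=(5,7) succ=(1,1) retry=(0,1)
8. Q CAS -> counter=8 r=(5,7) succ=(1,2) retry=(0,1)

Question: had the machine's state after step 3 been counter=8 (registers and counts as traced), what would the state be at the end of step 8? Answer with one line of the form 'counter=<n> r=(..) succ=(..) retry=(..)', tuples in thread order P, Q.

state after step 3 := counter=8 r=(5,5) succ=(1,0) retry=(0,0)
4. Q CAS -> counter=8 r=(5,5) succ=(1,0) retry=(0,1)
5. Q LOAD -> counter=8 r=(5,8) succ=(1,0) retry=(0,1)
6. Q CAS -> counter=9 r=(5,8) succ=(1,1) retry=(0,1)
7. Q LOAD -> counter=9 r=(5,9) succ=(1,1) retry=(0,1)
8. Q CAS -> counter=10 r=(5,9) succ=(1,2) retry=(0,1)

counter=10 r=(5,9) succ=(1,2) retry=(0,1)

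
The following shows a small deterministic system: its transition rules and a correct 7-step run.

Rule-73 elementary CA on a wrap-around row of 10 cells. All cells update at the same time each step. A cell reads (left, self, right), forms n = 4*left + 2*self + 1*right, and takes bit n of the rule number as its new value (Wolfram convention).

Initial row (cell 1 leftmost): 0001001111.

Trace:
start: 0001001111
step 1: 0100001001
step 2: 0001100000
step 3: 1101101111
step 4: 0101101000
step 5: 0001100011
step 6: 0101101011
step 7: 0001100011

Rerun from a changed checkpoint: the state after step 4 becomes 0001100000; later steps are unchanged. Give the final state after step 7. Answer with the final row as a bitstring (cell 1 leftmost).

state after step 4 := 0001100000
step 5: 1101101111
step 6: 0101101000
step 7: 0001100011

0001100011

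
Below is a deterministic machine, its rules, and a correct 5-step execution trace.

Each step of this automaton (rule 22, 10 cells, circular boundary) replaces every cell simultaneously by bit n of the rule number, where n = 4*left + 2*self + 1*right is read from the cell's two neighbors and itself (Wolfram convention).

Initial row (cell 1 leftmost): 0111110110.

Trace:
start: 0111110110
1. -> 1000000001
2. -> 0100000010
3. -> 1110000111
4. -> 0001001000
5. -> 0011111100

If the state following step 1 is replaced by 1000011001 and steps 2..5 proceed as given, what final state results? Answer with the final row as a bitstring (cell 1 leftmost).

state after step 1 := 1000011001
2. -> 0100100110
3. -> 1111111001
4. -> 0000000110
5. -> 0000001001

0000001001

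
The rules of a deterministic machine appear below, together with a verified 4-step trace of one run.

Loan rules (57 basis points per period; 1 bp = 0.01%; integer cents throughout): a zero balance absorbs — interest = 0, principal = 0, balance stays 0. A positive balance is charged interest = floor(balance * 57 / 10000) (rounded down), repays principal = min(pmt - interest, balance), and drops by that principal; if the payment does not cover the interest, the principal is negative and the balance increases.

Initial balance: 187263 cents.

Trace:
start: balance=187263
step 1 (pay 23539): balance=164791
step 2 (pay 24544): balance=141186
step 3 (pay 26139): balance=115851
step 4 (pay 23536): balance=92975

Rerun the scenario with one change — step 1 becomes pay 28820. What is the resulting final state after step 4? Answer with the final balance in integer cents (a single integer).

(re-executing from step 1 with the substitution; state before step 1: balance=187263)
step 1 (pay 28820): balance=159510
step 2 (pay 24544): balance=135875
step 3 (pay 26139): balance=110510
step 4 (pay 23536): balance=87603

87603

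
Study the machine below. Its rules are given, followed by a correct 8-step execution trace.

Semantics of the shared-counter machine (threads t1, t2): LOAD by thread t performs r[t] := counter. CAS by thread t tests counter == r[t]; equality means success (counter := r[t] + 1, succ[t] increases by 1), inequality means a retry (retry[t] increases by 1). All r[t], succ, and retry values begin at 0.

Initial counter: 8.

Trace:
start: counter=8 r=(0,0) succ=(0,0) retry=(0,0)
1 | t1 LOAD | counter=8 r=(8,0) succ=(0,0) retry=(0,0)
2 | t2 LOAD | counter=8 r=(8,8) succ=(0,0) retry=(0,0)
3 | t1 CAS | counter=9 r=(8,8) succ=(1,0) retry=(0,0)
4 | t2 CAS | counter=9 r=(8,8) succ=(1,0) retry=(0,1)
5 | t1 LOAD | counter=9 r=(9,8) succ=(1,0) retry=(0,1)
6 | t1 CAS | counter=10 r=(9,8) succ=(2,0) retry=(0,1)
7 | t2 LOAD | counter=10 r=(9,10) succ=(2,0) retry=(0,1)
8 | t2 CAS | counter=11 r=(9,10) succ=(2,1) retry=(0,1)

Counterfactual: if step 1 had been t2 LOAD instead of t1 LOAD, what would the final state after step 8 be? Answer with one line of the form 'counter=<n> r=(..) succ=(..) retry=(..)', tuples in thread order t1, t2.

(re-executing from step 1 with the substitution; state before step 1: counter=8 r=(0,0) succ=(0,0) retry=(0,0))
1 | t2 LOAD | counter=8 r=(0,8) succ=(0,0) retry=(0,0)
2 | t2 LOAD | counter=8 r=(0,8) succ=(0,0) retry=(0,0)
3 | t1 CAS | counter=8 r=(0,8) succ=(0,0) retry=(1,0)
4 | t2 CAS | counter=9 r=(0,8) succ=(0,1) retry=(1,0)
5 | t1 LOAD | counter=9 r=(9,8) succ=(0,1) retry=(1,0)
6 | t1 CAS | counter=10 r=(9,8) succ=(1,1) retry=(1,0)
7 | t2 LOAD | counter=10 r=(9,10) succ=(1,1) retry=(1,0)
8 | t2 CAS | counter=11 r=(9,10) succ=(1,2) retry=(1,0)

counter=11 r=(9,10) succ=(1,2) retry=(1,0)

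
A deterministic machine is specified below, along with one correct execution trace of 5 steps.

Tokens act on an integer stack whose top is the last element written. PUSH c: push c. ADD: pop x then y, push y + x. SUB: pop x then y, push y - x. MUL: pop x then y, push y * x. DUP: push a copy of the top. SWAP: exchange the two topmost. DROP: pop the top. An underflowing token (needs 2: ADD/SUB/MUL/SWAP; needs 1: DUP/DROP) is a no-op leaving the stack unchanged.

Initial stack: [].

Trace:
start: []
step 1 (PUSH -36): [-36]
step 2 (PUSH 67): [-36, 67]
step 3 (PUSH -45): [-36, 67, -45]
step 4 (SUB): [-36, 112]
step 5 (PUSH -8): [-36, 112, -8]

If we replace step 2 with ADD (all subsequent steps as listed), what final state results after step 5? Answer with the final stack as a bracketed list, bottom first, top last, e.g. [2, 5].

(re-executing from step 2 with the substitution; state before step 2: [-36])
step 2 (ADD): [-36]
step 3 (PUSH -45): [-36, -45]
step 4 (SUB): [9]
step 5 (PUSH -8): [9, -8]

[9, -8]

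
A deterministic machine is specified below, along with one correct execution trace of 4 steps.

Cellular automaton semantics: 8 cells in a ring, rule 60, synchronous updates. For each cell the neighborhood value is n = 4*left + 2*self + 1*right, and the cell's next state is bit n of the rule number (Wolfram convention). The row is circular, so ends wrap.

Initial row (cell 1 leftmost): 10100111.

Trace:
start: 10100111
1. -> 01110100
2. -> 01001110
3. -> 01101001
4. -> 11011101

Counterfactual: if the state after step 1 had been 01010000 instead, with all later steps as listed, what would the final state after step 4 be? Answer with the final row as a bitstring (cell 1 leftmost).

state after step 1 := 01010000
2. -> 01111000
3. -> 01000100
4. -> 01100110

01100110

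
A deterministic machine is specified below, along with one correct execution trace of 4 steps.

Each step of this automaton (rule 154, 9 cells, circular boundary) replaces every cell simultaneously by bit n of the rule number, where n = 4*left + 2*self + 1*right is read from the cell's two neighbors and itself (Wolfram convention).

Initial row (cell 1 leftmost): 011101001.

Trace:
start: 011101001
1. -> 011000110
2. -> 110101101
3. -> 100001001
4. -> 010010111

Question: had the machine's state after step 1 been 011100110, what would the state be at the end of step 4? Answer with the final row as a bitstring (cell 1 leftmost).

101110111

state after step 1 := 011100110
2. -> 111011101
3. -> 110011001
4. -> 101110111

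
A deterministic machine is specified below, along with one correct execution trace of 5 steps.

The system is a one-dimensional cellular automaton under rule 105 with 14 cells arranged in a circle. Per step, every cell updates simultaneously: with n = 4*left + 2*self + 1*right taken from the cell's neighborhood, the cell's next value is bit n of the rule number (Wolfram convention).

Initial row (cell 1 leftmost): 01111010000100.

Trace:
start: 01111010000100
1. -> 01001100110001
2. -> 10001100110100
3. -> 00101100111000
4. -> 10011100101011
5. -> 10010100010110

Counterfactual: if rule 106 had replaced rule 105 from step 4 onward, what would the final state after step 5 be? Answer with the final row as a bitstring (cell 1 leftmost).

10110111110000

(re-executing steps 4..5 under rule 106; state before step 4: 00101100111000)
4. -> 01011101101000
5. -> 10110111110000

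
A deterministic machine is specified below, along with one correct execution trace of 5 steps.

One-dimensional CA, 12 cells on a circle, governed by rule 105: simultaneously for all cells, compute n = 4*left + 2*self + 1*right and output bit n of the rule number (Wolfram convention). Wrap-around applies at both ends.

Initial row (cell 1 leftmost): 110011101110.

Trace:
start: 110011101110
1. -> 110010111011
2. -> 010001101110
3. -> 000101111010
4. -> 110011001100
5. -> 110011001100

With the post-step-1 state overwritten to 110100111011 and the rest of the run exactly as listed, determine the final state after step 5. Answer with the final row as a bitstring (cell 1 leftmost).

state after step 1 := 110100111011
2. -> 011000101110
3. -> 011010011010
4. -> 011100011100
5. -> 010101010101

010101010101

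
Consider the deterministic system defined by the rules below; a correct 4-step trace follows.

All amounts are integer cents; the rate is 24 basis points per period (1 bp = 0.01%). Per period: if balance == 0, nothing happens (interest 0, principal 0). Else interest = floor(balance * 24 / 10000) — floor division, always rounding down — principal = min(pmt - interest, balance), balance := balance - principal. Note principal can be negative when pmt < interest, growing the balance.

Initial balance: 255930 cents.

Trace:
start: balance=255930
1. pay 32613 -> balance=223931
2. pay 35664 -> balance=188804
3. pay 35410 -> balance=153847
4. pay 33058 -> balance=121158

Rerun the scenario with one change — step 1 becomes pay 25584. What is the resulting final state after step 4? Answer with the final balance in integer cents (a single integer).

(re-executing from step 1 with the substitution; state before step 1: balance=255930)
1. pay 25584 -> balance=230960
2. pay 35664 -> balance=195850
3. pay 35410 -> balance=160910
4. pay 33058 -> balance=128238

128238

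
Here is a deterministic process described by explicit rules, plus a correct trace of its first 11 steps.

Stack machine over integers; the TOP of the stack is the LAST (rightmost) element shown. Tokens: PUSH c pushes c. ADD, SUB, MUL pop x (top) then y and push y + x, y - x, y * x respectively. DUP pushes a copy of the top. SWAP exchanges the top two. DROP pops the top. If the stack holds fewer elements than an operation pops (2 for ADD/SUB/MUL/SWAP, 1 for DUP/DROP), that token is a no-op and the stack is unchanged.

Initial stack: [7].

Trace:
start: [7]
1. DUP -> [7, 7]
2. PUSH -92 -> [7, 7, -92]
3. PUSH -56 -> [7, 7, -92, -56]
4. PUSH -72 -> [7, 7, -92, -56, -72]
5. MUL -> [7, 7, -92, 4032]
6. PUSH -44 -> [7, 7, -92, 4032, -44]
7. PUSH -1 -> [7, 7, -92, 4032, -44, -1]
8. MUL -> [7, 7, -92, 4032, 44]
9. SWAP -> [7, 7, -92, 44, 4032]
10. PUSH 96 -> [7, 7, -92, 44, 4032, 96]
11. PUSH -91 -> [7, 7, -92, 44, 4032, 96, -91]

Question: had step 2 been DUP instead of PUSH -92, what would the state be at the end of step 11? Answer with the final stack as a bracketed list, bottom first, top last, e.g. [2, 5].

[7, 7, 7, 44, 4032, 96, -91]

(re-executing from step 2 with the substitution; state before step 2: [7, 7])
2. DUP -> [7, 7, 7]
3. PUSH -56 -> [7, 7, 7, -56]
4. PUSH -72 -> [7, 7, 7, -56, -72]
5. MUL -> [7, 7, 7, 4032]
6. PUSH -44 -> [7, 7, 7, 4032, -44]
7. PUSH -1 -> [7, 7, 7, 4032, -44, -1]
8. MUL -> [7, 7, 7, 4032, 44]
9. SWAP -> [7, 7, 7, 44, 4032]
10. PUSH 96 -> [7, 7, 7, 44, 4032, 96]
11. PUSH -91 -> [7, 7, 7, 44, 4032, 96, -91]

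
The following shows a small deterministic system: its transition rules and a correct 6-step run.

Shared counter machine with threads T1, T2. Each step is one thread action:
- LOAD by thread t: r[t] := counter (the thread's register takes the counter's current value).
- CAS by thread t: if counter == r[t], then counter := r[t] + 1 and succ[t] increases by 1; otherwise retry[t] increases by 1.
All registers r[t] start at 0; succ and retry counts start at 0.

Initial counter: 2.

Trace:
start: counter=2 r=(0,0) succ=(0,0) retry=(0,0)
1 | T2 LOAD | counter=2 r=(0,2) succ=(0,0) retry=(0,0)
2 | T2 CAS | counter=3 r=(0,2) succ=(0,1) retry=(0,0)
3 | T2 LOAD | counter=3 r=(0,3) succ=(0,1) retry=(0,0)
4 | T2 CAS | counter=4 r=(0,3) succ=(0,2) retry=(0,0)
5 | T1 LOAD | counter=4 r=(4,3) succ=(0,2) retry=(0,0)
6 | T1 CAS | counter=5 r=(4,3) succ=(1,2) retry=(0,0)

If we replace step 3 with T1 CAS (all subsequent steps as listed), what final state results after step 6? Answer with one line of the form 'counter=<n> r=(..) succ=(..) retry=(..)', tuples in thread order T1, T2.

counter=4 r=(3,2) succ=(1,1) retry=(1,1)

(re-executing from step 3 with the substitution; state before step 3: counter=3 r=(0,2) succ=(0,1) retry=(0,0))
3 | T1 CAS | counter=3 r=(0,2) succ=(0,1) retry=(1,0)
4 | T2 CAS | counter=3 r=(0,2) succ=(0,1) retry=(1,1)
5 | T1 LOAD | counter=3 r=(3,2) succ=(0,1) retry=(1,1)
6 | T1 CAS | counter=4 r=(3,2) succ=(1,1) retry=(1,1)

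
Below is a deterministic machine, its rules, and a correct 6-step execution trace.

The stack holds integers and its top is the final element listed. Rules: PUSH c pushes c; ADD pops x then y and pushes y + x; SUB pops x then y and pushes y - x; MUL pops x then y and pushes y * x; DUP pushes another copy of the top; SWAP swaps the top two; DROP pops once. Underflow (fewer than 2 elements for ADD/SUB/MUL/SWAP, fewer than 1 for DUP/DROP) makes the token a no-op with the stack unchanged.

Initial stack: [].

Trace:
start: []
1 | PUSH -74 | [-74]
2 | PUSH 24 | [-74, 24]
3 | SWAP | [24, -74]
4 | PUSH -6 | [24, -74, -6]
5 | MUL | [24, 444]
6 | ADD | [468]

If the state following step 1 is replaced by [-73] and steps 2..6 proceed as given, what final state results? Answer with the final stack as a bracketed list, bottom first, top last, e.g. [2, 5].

[462]

state after step 1 := [-73]
2 | PUSH 24 | [-73, 24]
3 | SWAP | [24, -73]
4 | PUSH -6 | [24, -73, -6]
5 | MUL | [24, 438]
6 | ADD | [462]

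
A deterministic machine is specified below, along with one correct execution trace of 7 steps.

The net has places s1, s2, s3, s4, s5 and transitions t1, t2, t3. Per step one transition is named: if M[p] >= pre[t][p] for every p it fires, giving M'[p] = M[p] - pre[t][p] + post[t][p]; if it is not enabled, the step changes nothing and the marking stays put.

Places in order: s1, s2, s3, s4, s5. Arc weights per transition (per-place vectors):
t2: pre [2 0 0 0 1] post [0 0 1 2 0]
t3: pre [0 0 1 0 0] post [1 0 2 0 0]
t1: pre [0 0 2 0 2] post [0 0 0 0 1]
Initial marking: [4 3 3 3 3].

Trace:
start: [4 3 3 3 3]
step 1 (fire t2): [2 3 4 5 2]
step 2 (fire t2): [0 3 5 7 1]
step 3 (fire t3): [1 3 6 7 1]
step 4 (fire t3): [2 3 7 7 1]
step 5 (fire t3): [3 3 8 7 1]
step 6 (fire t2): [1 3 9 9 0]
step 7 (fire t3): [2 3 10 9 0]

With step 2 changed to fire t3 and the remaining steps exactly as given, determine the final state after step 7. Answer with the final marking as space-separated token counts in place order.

5 3 10 7 1

(re-executing from step 2 with the substitution; state before step 2: [2 3 4 5 2])
step 2 (fire t3): [3 3 5 5 2]
step 3 (fire t3): [4 3 6 5 2]
step 4 (fire t3): [5 3 7 5 2]
step 5 (fire t3): [6 3 8 5 2]
step 6 (fire t2): [4 3 9 7 1]
step 7 (fire t3): [5 3 10 7 1]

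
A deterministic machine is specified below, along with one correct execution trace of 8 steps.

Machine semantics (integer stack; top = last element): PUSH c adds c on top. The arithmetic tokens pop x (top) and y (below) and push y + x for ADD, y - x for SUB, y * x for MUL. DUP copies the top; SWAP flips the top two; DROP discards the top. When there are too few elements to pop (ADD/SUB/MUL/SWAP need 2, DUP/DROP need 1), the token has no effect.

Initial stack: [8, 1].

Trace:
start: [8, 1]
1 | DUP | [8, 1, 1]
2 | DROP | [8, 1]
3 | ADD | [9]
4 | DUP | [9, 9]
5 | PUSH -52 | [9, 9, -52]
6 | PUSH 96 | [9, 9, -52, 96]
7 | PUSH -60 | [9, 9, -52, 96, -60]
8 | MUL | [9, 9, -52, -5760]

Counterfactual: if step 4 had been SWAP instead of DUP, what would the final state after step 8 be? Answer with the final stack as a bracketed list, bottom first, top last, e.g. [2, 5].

(re-executing from step 4 with the substitution; state before step 4: [9])
4 | SWAP | [9]
5 | PUSH -52 | [9, -52]
6 | PUSH 96 | [9, -52, 96]
7 | PUSH -60 | [9, -52, 96, -60]
8 | MUL | [9, -52, -5760]

[9, -52, -5760]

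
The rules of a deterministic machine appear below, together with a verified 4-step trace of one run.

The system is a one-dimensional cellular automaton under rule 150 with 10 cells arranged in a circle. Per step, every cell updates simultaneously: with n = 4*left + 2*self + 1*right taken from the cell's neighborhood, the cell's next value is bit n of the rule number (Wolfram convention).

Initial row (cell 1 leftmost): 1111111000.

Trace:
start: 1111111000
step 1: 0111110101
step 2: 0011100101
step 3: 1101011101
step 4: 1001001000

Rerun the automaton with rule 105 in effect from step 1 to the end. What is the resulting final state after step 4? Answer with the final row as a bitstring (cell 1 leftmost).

1001001000

(re-executing steps 1..4 under rule 105; state before step 1: 1111111000)
step 1: 1000001010
step 2: 0011100101
step 3: 0010100010
step 4: 1001001000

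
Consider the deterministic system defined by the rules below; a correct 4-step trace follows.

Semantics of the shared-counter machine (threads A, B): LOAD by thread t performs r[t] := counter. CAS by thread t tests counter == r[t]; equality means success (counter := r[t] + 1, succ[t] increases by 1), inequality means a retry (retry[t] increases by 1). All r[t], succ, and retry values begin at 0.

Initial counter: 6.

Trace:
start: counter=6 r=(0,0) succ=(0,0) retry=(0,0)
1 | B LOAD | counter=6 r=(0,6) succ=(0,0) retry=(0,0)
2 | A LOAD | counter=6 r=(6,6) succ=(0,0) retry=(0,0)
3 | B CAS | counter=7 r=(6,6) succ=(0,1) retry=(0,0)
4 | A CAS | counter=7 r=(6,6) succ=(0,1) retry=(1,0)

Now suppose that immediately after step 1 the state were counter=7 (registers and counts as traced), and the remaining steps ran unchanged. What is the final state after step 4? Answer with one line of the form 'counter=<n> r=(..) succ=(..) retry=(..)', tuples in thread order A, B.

state after step 1 := counter=7 r=(0,6) succ=(0,0) retry=(0,0)
2 | A LOAD | counter=7 r=(7,6) succ=(0,0) retry=(0,0)
3 | B CAS | counter=7 r=(7,6) succ=(0,0) retry=(0,1)
4 | A CAS | counter=8 r=(7,6) succ=(1,0) retry=(0,1)

counter=8 r=(7,6) succ=(1,0) retry=(0,1)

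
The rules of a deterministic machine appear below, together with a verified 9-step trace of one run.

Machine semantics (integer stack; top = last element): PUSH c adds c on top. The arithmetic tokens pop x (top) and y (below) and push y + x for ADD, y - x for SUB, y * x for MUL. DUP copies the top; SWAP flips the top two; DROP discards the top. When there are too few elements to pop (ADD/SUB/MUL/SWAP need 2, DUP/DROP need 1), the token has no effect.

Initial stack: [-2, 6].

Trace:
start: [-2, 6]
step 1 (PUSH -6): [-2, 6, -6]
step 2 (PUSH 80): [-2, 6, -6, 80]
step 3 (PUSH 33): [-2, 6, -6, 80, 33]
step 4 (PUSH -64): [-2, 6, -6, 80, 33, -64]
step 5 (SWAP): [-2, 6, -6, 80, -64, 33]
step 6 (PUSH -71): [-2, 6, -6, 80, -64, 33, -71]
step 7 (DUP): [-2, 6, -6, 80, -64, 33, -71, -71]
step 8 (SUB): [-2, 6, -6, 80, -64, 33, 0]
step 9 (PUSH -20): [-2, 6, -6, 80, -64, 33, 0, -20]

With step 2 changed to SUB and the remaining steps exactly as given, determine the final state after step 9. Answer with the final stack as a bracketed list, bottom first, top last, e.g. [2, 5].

[-2, 12, -64, 33, 0, -20]

(re-executing from step 2 with the substitution; state before step 2: [-2, 6, -6])
step 2 (SUB): [-2, 12]
step 3 (PUSH 33): [-2, 12, 33]
step 4 (PUSH -64): [-2, 12, 33, -64]
step 5 (SWAP): [-2, 12, -64, 33]
step 6 (PUSH -71): [-2, 12, -64, 33, -71]
step 7 (DUP): [-2, 12, -64, 33, -71, -71]
step 8 (SUB): [-2, 12, -64, 33, 0]
step 9 (PUSH -20): [-2, 12, -64, 33, 0, -20]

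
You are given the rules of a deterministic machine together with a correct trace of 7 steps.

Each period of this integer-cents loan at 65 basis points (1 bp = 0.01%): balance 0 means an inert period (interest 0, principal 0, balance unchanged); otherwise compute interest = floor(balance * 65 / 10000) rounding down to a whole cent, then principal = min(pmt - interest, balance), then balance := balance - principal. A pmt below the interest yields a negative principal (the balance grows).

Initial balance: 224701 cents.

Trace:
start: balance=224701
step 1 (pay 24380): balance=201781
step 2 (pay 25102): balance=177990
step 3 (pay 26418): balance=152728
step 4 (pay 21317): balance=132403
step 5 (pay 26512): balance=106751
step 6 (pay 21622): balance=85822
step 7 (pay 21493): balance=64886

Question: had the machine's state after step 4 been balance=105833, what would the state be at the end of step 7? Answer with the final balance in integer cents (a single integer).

state after step 4 := balance=105833
step 5 (pay 26512): balance=80008
step 6 (pay 21622): balance=58906
step 7 (pay 21493): balance=37795

37795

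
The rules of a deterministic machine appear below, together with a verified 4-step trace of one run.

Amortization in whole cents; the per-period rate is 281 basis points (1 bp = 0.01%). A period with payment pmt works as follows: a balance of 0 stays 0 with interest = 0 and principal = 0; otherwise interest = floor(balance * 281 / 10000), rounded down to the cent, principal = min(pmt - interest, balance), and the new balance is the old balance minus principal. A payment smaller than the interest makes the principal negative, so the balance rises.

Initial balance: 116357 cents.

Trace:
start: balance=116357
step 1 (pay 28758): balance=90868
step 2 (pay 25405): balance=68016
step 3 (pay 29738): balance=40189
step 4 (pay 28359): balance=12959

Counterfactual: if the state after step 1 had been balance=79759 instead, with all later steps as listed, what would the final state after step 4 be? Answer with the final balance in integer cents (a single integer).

887

state after step 1 := balance=79759
step 2 (pay 25405): balance=56595
step 3 (pay 29738): balance=28447
step 4 (pay 28359): balance=887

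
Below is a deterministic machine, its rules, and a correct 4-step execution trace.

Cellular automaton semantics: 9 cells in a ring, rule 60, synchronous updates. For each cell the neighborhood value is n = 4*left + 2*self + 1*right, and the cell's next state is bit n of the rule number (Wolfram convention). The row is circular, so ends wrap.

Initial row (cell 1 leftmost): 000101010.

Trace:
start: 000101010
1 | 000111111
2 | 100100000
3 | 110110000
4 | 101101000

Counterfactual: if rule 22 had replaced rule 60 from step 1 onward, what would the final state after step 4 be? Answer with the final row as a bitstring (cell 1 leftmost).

(re-executing steps 1..4 under rule 22; state before step 1: 000101010)
1 | 001101011
2 | 110001000
3 | 001011101
4 | 111000001

111000001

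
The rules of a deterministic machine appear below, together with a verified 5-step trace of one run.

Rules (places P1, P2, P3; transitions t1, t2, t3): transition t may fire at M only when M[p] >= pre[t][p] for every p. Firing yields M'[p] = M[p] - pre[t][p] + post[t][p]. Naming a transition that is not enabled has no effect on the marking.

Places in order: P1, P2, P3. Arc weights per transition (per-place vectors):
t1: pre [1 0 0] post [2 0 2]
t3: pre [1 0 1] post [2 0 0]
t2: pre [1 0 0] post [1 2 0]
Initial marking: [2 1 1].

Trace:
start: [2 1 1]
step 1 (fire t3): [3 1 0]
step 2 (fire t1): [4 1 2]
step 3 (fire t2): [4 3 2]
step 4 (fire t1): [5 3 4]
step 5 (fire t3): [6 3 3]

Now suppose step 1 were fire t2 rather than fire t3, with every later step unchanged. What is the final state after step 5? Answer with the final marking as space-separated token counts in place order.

(re-executing from step 1 with the substitution; state before step 1: [2 1 1])
step 1 (fire t2): [2 3 1]
step 2 (fire t1): [3 3 3]
step 3 (fire t2): [3 5 3]
step 4 (fire t1): [4 5 5]
step 5 (fire t3): [5 5 4]

5 5 4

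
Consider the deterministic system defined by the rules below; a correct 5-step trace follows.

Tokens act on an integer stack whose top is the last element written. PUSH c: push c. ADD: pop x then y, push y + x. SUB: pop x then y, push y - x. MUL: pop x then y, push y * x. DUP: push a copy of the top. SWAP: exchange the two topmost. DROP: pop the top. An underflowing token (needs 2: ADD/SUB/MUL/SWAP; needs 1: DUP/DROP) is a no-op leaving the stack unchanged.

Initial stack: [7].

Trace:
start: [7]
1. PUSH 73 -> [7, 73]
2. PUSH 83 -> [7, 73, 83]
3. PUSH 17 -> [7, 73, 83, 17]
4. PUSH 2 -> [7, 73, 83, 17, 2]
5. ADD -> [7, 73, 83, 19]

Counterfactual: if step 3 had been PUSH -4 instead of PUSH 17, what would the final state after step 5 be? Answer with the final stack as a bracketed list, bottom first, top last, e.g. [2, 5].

(re-executing from step 3 with the substitution; state before step 3: [7, 73, 83])
3. PUSH -4 -> [7, 73, 83, -4]
4. PUSH 2 -> [7, 73, 83, -4, 2]
5. ADD -> [7, 73, 83, -2]

[7, 73, 83, -2]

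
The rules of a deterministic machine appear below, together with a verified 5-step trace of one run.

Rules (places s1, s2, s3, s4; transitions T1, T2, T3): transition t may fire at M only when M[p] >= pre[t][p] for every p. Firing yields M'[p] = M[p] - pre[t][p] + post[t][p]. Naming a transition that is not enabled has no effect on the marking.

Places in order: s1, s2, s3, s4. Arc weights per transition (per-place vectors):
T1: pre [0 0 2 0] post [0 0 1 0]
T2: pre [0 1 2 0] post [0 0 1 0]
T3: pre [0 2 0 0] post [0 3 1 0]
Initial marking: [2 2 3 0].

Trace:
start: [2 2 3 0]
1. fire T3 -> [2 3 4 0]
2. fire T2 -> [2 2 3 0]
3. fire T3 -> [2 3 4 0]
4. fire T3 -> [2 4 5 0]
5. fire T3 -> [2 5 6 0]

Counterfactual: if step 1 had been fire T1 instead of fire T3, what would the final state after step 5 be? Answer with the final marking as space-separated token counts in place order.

(re-executing from step 1 with the substitution; state before step 1: [2 2 3 0])
1. fire T1 -> [2 2 2 0]
2. fire T2 -> [2 1 1 0]
3. fire T3 -> [2 1 1 0]
4. fire T3 -> [2 1 1 0]
5. fire T3 -> [2 1 1 0]

2 1 1 0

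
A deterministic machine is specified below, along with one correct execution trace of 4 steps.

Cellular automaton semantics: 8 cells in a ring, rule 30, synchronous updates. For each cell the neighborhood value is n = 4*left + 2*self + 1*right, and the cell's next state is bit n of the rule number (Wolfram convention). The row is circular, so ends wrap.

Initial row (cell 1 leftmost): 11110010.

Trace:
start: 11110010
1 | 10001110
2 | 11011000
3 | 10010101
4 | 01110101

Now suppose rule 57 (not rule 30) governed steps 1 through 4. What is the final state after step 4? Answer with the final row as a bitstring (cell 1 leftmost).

10101001

(re-executing steps 1..4 under rule 57; state before step 1: 11110010)
1 | 10001001
2 | 01100101
3 | 11010010
4 | 10101001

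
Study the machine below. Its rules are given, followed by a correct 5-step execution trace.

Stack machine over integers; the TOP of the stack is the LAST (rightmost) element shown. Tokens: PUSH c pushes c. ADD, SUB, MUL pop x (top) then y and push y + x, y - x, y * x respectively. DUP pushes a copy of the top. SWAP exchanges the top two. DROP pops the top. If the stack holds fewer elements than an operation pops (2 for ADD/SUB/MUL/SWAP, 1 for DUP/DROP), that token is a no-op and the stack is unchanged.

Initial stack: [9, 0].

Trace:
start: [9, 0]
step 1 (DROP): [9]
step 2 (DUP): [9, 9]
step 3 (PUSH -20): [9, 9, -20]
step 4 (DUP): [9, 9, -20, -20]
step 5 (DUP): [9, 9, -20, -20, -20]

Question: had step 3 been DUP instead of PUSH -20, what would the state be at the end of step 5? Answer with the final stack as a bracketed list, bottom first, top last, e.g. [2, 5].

(re-executing from step 3 with the substitution; state before step 3: [9, 9])
step 3 (DUP): [9, 9, 9]
step 4 (DUP): [9, 9, 9, 9]
step 5 (DUP): [9, 9, 9, 9, 9]

[9, 9, 9, 9, 9]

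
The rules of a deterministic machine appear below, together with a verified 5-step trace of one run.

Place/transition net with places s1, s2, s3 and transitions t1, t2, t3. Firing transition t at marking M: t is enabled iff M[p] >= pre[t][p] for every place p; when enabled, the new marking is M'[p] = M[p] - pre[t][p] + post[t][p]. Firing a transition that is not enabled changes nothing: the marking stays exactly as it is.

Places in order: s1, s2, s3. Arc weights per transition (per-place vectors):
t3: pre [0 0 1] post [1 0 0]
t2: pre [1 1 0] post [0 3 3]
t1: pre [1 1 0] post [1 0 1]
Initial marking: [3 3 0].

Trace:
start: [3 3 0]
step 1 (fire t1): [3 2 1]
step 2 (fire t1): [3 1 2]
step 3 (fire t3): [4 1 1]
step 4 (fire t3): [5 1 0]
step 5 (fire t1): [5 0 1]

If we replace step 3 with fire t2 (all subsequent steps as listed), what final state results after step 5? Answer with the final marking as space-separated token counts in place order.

(re-executing from step 3 with the substitution; state before step 3: [3 1 2])
step 3 (fire t2): [2 3 5]
step 4 (fire t3): [3 3 4]
step 5 (fire t1): [3 2 5]

3 2 5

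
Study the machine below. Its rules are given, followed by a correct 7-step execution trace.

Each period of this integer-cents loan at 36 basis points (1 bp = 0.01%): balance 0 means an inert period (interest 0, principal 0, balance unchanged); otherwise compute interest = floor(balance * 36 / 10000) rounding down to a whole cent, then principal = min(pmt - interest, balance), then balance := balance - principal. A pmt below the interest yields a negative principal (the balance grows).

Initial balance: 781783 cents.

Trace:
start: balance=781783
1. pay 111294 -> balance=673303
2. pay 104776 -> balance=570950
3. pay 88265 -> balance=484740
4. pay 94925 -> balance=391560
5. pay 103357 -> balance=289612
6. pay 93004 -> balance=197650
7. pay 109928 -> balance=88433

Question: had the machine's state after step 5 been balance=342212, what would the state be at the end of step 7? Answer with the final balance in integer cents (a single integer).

state after step 5 := balance=342212
6. pay 93004 -> balance=250439
7. pay 109928 -> balance=141412

141412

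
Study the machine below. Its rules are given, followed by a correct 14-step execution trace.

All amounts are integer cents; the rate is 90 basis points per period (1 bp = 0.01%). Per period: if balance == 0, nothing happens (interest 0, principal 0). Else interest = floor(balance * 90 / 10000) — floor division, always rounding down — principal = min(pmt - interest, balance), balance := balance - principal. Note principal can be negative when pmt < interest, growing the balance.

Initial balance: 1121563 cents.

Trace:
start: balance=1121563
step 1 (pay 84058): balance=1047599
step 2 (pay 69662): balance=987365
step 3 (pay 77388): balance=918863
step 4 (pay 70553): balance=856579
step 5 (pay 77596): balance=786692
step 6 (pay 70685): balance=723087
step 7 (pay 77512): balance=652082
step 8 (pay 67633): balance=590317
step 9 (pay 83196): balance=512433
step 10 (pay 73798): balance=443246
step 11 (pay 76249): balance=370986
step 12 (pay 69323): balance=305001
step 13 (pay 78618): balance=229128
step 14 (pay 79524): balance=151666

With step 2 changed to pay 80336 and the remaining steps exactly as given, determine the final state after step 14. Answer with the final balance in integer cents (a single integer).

(re-executing from step 2 with the substitution; state before step 2: balance=1047599)
step 2 (pay 80336): balance=976691
step 3 (pay 77388): balance=908093
step 4 (pay 70553): balance=845712
step 5 (pay 77596): balance=775727
step 6 (pay 70685): balance=712023
step 7 (pay 77512): balance=640919
step 8 (pay 67633): balance=579054
step 9 (pay 83196): balance=501069
step 10 (pay 73798): balance=431780
step 11 (pay 76249): balance=359417
step 12 (pay 69323): balance=293328
step 13 (pay 78618): balance=217349
step 14 (pay 79524): balance=139781

139781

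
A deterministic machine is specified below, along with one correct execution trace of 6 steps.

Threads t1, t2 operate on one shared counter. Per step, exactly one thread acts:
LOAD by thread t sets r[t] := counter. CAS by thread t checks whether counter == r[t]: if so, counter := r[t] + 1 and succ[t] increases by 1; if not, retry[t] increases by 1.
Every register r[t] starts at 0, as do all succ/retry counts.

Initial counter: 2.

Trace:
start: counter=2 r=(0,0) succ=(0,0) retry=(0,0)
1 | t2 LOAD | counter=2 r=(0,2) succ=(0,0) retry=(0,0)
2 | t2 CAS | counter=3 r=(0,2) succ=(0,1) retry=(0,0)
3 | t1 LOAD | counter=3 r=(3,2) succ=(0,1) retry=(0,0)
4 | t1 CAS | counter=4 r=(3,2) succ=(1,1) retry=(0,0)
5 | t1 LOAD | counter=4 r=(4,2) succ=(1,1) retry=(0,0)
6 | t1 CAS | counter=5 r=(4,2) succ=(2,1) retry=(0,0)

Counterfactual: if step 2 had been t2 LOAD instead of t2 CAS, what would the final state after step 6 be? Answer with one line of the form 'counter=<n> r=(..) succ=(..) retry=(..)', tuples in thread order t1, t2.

(re-executing from step 2 with the substitution; state before step 2: counter=2 r=(0,2) succ=(0,0) retry=(0,0))
2 | t2 LOAD | counter=2 r=(0,2) succ=(0,0) retry=(0,0)
3 | t1 LOAD | counter=2 r=(2,2) succ=(0,0) retry=(0,0)
4 | t1 CAS | counter=3 r=(2,2) succ=(1,0) retry=(0,0)
5 | t1 LOAD | counter=3 r=(3,2) succ=(1,0) retry=(0,0)
6 | t1 CAS | counter=4 r=(3,2) succ=(2,0) retry=(0,0)

counter=4 r=(3,2) succ=(2,0) retry=(0,0)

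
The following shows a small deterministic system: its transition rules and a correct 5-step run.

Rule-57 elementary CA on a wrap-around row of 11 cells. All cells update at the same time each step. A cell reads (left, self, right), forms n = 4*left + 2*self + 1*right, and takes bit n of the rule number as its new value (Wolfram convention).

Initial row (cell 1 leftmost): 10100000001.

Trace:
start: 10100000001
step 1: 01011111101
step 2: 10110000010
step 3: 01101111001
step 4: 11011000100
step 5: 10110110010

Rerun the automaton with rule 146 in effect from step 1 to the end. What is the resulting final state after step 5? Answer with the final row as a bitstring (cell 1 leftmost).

11000101000

(re-executing steps 1..5 under rule 146; state before step 1: 10100000001)
step 1: 00010000010
step 2: 00101000101
step 3: 11000101000
step 4: 00101000101
step 5: 11000101000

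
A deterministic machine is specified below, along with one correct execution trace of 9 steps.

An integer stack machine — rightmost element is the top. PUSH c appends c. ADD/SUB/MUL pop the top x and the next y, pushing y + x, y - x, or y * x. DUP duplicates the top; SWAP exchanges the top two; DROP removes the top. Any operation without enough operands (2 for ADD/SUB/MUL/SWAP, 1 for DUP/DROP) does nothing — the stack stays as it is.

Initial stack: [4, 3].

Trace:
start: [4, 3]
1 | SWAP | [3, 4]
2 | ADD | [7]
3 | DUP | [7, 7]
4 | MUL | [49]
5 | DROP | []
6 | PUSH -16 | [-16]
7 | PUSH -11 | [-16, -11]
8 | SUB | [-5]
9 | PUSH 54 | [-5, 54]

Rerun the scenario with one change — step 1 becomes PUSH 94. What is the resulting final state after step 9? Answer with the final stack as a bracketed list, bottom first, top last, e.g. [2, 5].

(re-executing from step 1 with the substitution; state before step 1: [4, 3])
1 | PUSH 94 | [4, 3, 94]
2 | ADD | [4, 97]
3 | DUP | [4, 97, 97]
4 | MUL | [4, 9409]
5 | DROP | [4]
6 | PUSH -16 | [4, -16]
7 | PUSH -11 | [4, -16, -11]
8 | SUB | [4, -5]
9 | PUSH 54 | [4, -5, 54]

[4, -5, 54]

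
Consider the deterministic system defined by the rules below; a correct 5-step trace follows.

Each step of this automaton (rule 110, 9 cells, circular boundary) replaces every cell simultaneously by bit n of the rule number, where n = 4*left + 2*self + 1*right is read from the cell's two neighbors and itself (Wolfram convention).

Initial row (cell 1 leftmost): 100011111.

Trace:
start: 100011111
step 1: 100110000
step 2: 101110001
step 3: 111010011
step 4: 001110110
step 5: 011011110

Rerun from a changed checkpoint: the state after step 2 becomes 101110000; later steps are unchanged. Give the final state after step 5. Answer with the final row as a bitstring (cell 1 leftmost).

state after step 2 := 101110000
step 3: 111010001
step 4: 001110011
step 5: 011010111

011010111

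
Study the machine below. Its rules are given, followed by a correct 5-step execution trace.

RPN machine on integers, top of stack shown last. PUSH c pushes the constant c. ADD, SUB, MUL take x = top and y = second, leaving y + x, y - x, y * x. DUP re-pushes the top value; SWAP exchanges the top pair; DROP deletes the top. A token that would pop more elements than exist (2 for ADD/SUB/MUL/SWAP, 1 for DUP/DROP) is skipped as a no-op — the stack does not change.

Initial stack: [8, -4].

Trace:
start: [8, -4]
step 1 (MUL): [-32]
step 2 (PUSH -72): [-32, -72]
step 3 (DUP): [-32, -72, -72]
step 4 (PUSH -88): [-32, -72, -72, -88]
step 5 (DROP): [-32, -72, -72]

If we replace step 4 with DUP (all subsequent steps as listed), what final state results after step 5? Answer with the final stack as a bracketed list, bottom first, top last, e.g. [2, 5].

[-32, -72, -72]

(re-executing from step 4 with the substitution; state before step 4: [-32, -72, -72])
step 4 (DUP): [-32, -72, -72, -72]
step 5 (DROP): [-32, -72, -72]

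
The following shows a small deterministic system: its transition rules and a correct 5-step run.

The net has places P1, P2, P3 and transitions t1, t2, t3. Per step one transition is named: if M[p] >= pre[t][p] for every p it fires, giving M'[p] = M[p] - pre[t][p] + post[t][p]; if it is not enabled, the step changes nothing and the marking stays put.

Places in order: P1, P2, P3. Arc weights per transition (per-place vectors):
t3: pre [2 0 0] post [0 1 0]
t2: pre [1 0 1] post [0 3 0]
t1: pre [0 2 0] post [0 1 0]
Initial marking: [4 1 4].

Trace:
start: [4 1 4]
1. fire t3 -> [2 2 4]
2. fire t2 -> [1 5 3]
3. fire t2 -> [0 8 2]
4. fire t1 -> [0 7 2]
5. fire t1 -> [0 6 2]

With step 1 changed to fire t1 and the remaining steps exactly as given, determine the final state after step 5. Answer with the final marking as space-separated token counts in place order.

2 5 2

(re-executing from step 1 with the substitution; state before step 1: [4 1 4])
1. fire t1 -> [4 1 4]
2. fire t2 -> [3 4 3]
3. fire t2 -> [2 7 2]
4. fire t1 -> [2 6 2]
5. fire t1 -> [2 5 2]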